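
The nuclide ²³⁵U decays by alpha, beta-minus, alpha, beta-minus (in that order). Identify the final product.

Th-227

Start: (A, Z) = (235, 92).
After α: (231, 90).
After β⁻: (231, 91).
After α: (227, 89).
After β⁻: (227, 90).
Z = 90 is thorium.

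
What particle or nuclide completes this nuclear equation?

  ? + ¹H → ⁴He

Conserve mass number: A + 1 = 4, so A = 3.
Conserve atomic number: Z + 1 = 2, so Z = 1.
A = 3 and Z = 1 is ³H — a triton.

triton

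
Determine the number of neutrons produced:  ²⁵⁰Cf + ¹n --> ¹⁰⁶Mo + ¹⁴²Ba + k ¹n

Conserve mass number: 251 = 106 + 142 + k, so k = 251 − 248 = 3.
Check atomic number: 98 = 42 + 56 + 0 = 98. ✓

3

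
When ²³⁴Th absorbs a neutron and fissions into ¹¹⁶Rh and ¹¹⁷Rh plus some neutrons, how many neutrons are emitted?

2

Conserve mass number: 235 = 116 + 117 + k, so k = 235 − 233 = 2.
Check atomic number: 90 = 45 + 45 + 0 = 90. ✓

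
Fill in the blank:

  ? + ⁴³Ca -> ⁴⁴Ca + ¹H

deuteron

Conserve mass number: A + 43 = 44 + 1, so A = 2.
Conserve atomic number: Z + 20 = 20 + 1, so Z = 1.
A = 2 and Z = 1 is ²H — a deuteron.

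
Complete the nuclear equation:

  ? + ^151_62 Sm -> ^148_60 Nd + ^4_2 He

neutron

Conserve mass number: A + 151 = 148 + 4, so A = 1.
Conserve atomic number: Z + 62 = 60 + 2, so Z = 0.
A = 1 and Z = 0 is ^1_0 n — a neutron.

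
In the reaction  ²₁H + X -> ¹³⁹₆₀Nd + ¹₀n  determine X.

Pr-138

Conserve mass number: 2 + A = 139 + 1, so A = 138.
Conserve atomic number: 1 + Z = 60 + 0, so Z = 59.
Z = 59 is praseodymium, so the species is ¹³⁸₅₉Pr.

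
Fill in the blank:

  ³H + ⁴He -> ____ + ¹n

Conserve mass number: 3 + 4 = A + 1, so A = 6.
Conserve atomic number: 1 + 2 = Z + 0, so Z = 3.
Z = 3 is lithium, so the species is ⁶Li.

Li-6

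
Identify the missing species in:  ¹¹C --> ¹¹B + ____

Conserve mass number: 11 = 11 + A, so A = 0.
Conserve atomic number: 6 = 5 + Z, so Z = 1.
A = 0 and Z = 1 is e⁺ — a positron.

positron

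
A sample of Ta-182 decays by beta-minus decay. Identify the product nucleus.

W-182

Beta-minus decay: mass number changes by +0, atomic number by +1.
A: 182 = 182; Z: 73 + 1 = 74.
Z = 74 is tungsten, so the daughter is W-182.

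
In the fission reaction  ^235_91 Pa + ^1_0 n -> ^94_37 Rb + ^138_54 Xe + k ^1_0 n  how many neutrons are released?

4

Conserve mass number: 236 = 94 + 138 + k, so k = 236 − 232 = 4.
Check atomic number: 91 = 37 + 54 + 0 = 91. ✓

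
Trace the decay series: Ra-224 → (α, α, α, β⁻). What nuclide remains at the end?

Start: (A, Z) = (224, 88).
After α: (220, 86).
After α: (216, 84).
After α: (212, 82).
After β⁻: (212, 83).
Z = 83 is bismuth.

Bi-212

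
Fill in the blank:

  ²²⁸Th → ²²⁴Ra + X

alpha particle

Conserve mass number: 228 = 224 + A, so A = 4.
Conserve atomic number: 90 = 88 + Z, so Z = 2.
A = 4 and Z = 2 is ⁴He — an alpha particle.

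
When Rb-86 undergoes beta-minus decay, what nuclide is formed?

Beta-minus decay: mass number changes by +0, atomic number by +1.
A: 86 = 86; Z: 37 + 1 = 38.
Z = 38 is strontium, so the daughter is Sr-86.

Sr-86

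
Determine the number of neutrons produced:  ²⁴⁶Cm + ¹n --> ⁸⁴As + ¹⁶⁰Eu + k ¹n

Conserve mass number: 247 = 84 + 160 + k, so k = 247 − 244 = 3.
Check atomic number: 96 = 33 + 63 + 0 = 96. ✓

3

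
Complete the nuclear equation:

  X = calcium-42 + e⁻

Conserve mass number: A = 42 + 0, so A = 42.
Conserve atomic number: Z = 20 − 1, so Z = 19.
Z = 19 is potassium, so the species is potassium-42.

K-42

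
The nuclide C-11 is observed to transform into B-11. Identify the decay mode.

ΔA = 11 − 11 = 0; ΔZ = 5 − 6 = -1.
A is unchanged and Z drops by 1 — a proton has become a neutron (β⁺ emission or electron capture).

beta-plus decay or electron capture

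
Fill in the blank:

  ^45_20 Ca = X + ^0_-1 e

Sc-45

Conserve mass number: 45 = A + 0, so A = 45.
Conserve atomic number: 20 = Z − 1, so Z = 21.
Z = 21 is scandium, so the species is ^45_21 Sc.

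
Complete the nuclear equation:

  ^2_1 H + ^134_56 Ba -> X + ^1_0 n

Conserve mass number: 2 + 134 = A + 1, so A = 135.
Conserve atomic number: 1 + 56 = Z + 0, so Z = 57.
Z = 57 is lanthanum, so the species is ^135_57 La.

La-135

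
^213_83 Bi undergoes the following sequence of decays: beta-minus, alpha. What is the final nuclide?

Start: (A, Z) = (213, 83).
After β⁻: (213, 84).
After α: (209, 82).
Z = 82 is lead.

Pb-209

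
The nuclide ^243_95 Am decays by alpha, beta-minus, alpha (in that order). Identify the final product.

U-235

Start: (A, Z) = (243, 95).
After α: (239, 93).
After β⁻: (239, 94).
After α: (235, 92).
Z = 92 is uranium.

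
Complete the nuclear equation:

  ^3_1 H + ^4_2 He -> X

Conserve mass number: 3 + 4 = A, so A = 7.
Conserve atomic number: 1 + 2 = Z, so Z = 3.
Z = 3 is lithium, so the species is ^7_3 Li.

Li-7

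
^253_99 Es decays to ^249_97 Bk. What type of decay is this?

alpha decay

ΔA = 249 − 253 = -4; ΔZ = 97 − 99 = -2.
A drops by 4 and Z drops by 2 — the signature of alpha emission.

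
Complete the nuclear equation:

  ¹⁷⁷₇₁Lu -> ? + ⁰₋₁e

Conserve mass number: 177 = A + 0, so A = 177.
Conserve atomic number: 71 = Z − 1, so Z = 72.
Z = 72 is hafnium, so the species is ¹⁷⁷₇₂Hf.

Hf-177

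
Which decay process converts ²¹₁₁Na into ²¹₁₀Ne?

ΔA = 21 − 21 = 0; ΔZ = 10 − 11 = -1.
A is unchanged and Z drops by 1 — a proton has become a neutron (β⁺ emission or electron capture).

beta-plus decay or electron capture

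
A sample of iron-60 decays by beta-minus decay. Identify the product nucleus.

Co-60

Beta-minus decay: mass number changes by +0, atomic number by +1.
A: 60 = 60; Z: 26 + 1 = 27.
Z = 27 is cobalt, so the daughter is cobalt-60.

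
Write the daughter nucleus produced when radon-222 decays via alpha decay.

Po-218

Alpha decay: mass number changes by -4, atomic number by -2.
A: 222 − 4 = 218; Z: 86 − 2 = 84.
Z = 84 is polonium, so the daughter is polonium-218.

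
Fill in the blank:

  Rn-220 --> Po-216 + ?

alpha particle

Conserve mass number: 220 = 216 + A, so A = 4.
Conserve atomic number: 86 = 84 + Z, so Z = 2.
A = 4 and Z = 2 is He-4 — an alpha particle.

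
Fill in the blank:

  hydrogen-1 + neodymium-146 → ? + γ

Pm-147

Conserve mass number: 1 + 146 = A + 0, so A = 147.
Conserve atomic number: 1 + 60 = Z + 0, so Z = 61.
Z = 61 is promethium, so the species is promethium-147.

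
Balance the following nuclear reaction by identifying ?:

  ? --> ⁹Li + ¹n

Li-10

Conserve mass number: A = 9 + 1, so A = 10.
Conserve atomic number: Z = 3 + 0, so Z = 3.
Z = 3 is lithium, so the species is ¹⁰Li.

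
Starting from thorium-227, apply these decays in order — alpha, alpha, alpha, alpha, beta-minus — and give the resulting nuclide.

Start: (A, Z) = (227, 90).
After α: (223, 88).
After α: (219, 86).
After α: (215, 84).
After α: (211, 82).
After β⁻: (211, 83).
Z = 83 is bismuth.

Bi-211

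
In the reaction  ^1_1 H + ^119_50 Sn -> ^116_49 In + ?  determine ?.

alpha particle

Conserve mass number: 1 + 119 = 116 + A, so A = 4.
Conserve atomic number: 1 + 50 = 49 + Z, so Z = 2.
A = 4 and Z = 2 is ^4_2 He — an alpha particle.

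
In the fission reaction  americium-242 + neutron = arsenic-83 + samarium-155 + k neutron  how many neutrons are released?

5

Conserve mass number: 243 = 83 + 155 + k, so k = 243 − 238 = 5.
Check atomic number: 95 = 33 + 62 + 0 = 95. ✓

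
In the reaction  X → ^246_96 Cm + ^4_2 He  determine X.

Cf-250

Conserve mass number: A = 246 + 4, so A = 250.
Conserve atomic number: Z = 96 + 2, so Z = 98.
Z = 98 is californium, so the species is ^250_98 Cf.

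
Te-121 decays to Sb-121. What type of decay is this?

ΔA = 121 − 121 = 0; ΔZ = 51 − 52 = -1.
A is unchanged and Z drops by 1 — a proton has become a neutron (β⁺ emission or electron capture).

beta-plus decay or electron capture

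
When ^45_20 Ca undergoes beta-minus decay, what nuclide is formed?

Sc-45

Beta-minus decay: mass number changes by +0, atomic number by +1.
A: 45 = 45; Z: 20 + 1 = 21.
Z = 21 is scandium, so the daughter is ^45_21 Sc.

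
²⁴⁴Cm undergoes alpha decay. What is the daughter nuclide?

Pu-240

Alpha decay: mass number changes by -4, atomic number by -2.
A: 244 − 4 = 240; Z: 96 − 2 = 94.
Z = 94 is plutonium, so the daughter is ²⁴⁰Pu.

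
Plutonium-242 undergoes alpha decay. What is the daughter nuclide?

U-238

Alpha decay: mass number changes by -4, atomic number by -2.
A: 242 − 4 = 238; Z: 94 − 2 = 92.
Z = 92 is uranium, so the daughter is uranium-238.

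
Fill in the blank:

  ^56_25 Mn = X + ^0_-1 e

Conserve mass number: 56 = A + 0, so A = 56.
Conserve atomic number: 25 = Z − 1, so Z = 26.
Z = 26 is iron, so the species is ^56_26 Fe.

Fe-56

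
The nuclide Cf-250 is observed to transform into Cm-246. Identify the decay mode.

alpha decay

ΔA = 246 − 250 = -4; ΔZ = 96 − 98 = -2.
A drops by 4 and Z drops by 2 — the signature of alpha emission.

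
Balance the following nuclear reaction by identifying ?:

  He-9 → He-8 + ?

Conserve mass number: 9 = 8 + A, so A = 1.
Conserve atomic number: 2 = 2 + Z, so Z = 0.
A = 1 and Z = 0 is n — a neutron.

neutron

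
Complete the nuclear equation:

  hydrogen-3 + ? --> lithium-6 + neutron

alpha particle

Conserve mass number: 3 + A = 6 + 1, so A = 4.
Conserve atomic number: 1 + Z = 3 + 0, so Z = 2.
A = 4 and Z = 2 is helium-4 — an alpha particle.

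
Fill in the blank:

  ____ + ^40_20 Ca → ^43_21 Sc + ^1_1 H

alpha particle

Conserve mass number: A + 40 = 43 + 1, so A = 4.
Conserve atomic number: Z + 20 = 21 + 1, so Z = 2.
A = 4 and Z = 2 is ^4_2 He — an alpha particle.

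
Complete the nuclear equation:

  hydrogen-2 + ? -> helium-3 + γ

proton

Conserve mass number: 2 + A = 3 + 0, so A = 1.
Conserve atomic number: 1 + Z = 2 + 0, so Z = 1.
A = 1 and Z = 1 is hydrogen-1 — a proton.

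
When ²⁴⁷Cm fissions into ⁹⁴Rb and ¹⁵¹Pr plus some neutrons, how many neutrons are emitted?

2

Conserve mass number: 247 = 94 + 151 + k, so k = 247 − 245 = 2.
Check atomic number: 96 = 37 + 59 + 0 = 96. ✓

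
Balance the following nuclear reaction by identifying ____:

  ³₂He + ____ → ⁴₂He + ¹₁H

deuteron

Conserve mass number: 3 + A = 4 + 1, so A = 2.
Conserve atomic number: 2 + Z = 2 + 1, so Z = 1.
A = 2 and Z = 1 is ²₁H — a deuteron.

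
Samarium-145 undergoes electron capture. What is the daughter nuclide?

Electron capture: mass number changes by +0, atomic number by -1.
A: 145 = 145; Z: 62 − 1 = 61.
Z = 61 is promethium, so the daughter is promethium-145.

Pm-145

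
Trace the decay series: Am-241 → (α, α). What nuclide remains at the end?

Start: (A, Z) = (241, 95).
After α: (237, 93).
After α: (233, 91).
Z = 91 is protactinium.

Pa-233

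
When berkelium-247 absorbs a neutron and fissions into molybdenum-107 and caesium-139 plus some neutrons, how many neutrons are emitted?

Conserve mass number: 248 = 107 + 139 + k, so k = 248 − 246 = 2.
Check atomic number: 97 = 42 + 55 + 0 = 97. ✓

2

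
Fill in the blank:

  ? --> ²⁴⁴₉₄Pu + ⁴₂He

Cm-248

Conserve mass number: A = 244 + 4, so A = 248.
Conserve atomic number: Z = 94 + 2, so Z = 96.
Z = 96 is curium, so the species is ²⁴⁸₉₆Cm.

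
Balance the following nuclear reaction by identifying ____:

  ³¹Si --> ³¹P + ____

Conserve mass number: 31 = 31 + A, so A = 0.
Conserve atomic number: 14 = 15 + Z, so Z = -1.
A = 0 and Z = -1 is e⁻ — a beta-minus particle.

beta-minus particle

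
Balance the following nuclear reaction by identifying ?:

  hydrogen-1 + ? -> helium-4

triton

Conserve mass number: 1 + A = 4, so A = 3.
Conserve atomic number: 1 + Z = 2, so Z = 1.
A = 3 and Z = 1 is hydrogen-3 — a triton.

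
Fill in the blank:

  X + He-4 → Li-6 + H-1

Conserve mass number: A + 4 = 6 + 1, so A = 3.
Conserve atomic number: Z + 2 = 3 + 1, so Z = 2.
Z = 2 is helium, so the species is He-3.

He-3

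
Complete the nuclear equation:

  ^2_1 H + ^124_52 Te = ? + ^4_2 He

Sb-122

Conserve mass number: 2 + 124 = A + 4, so A = 122.
Conserve atomic number: 1 + 52 = Z + 2, so Z = 51.
Z = 51 is antimony, so the species is ^122_51 Sb.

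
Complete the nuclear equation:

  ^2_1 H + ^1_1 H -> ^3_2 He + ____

Conserve mass number: 2 + 1 = 3 + A, so A = 0.
Conserve atomic number: 1 + 1 = 2 + Z, so Z = 0.
A = 0 and Z = 0 is ^0_0 γ — a gamma ray.

gamma ray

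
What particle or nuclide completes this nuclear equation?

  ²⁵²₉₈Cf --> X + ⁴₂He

Cm-248

Conserve mass number: 252 = A + 4, so A = 248.
Conserve atomic number: 98 = Z + 2, so Z = 96.
Z = 96 is curium, so the species is ²⁴⁸₉₆Cm.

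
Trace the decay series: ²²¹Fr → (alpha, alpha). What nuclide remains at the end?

Start: (A, Z) = (221, 87).
After α: (217, 85).
After α: (213, 83).
Z = 83 is bismuth.

Bi-213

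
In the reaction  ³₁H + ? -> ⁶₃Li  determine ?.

He-3

Conserve mass number: 3 + A = 6, so A = 3.
Conserve atomic number: 1 + Z = 3, so Z = 2.
Z = 2 is helium, so the species is ³₂He.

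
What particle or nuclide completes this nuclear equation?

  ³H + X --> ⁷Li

alpha particle

Conserve mass number: 3 + A = 7, so A = 4.
Conserve atomic number: 1 + Z = 3, so Z = 2.
A = 4 and Z = 2 is ⁴He — an alpha particle.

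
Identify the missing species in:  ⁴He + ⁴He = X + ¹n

Be-7

Conserve mass number: 4 + 4 = A + 1, so A = 7.
Conserve atomic number: 2 + 2 = Z + 0, so Z = 4.
Z = 4 is beryllium, so the species is ⁷Be.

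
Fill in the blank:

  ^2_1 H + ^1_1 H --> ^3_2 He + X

gamma ray

Conserve mass number: 2 + 1 = 3 + A, so A = 0.
Conserve atomic number: 1 + 1 = 2 + Z, so Z = 0.
A = 0 and Z = 0 is ^0_0 γ — a gamma ray.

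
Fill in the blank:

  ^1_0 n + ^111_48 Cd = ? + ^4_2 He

Conserve mass number: 1 + 111 = A + 4, so A = 108.
Conserve atomic number: 0 + 48 = Z + 2, so Z = 46.
Z = 46 is palladium, so the species is ^108_46 Pd.

Pd-108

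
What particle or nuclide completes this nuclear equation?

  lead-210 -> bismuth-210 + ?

beta-minus particle

Conserve mass number: 210 = 210 + A, so A = 0.
Conserve atomic number: 82 = 83 + Z, so Z = -1.
A = 0 and Z = -1 is e⁻ — a beta-minus particle.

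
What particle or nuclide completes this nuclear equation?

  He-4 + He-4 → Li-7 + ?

Conserve mass number: 4 + 4 = 7 + A, so A = 1.
Conserve atomic number: 2 + 2 = 3 + Z, so Z = 1.
A = 1 and Z = 1 is H-1 — a proton.

proton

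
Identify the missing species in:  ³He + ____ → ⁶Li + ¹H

alpha particle

Conserve mass number: 3 + A = 6 + 1, so A = 4.
Conserve atomic number: 2 + Z = 3 + 1, so Z = 2.
A = 4 and Z = 2 is ⁴He — an alpha particle.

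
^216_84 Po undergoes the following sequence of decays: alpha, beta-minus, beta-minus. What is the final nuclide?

Po-212

Start: (A, Z) = (216, 84).
After α: (212, 82).
After β⁻: (212, 83).
After β⁻: (212, 84).
Z = 84 is polonium.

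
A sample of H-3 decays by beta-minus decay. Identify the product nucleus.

He-3

Beta-minus decay: mass number changes by +0, atomic number by +1.
A: 3 = 3; Z: 1 + 1 = 2.
Z = 2 is helium, so the daughter is He-3.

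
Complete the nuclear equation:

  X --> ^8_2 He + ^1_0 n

Conserve mass number: A = 8 + 1, so A = 9.
Conserve atomic number: Z = 2 + 0, so Z = 2.
Z = 2 is helium, so the species is ^9_2 He.

He-9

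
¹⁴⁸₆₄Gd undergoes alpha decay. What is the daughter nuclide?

Alpha decay: mass number changes by -4, atomic number by -2.
A: 148 − 4 = 144; Z: 64 − 2 = 62.
Z = 62 is samarium, so the daughter is ¹⁴⁴₆₂Sm.

Sm-144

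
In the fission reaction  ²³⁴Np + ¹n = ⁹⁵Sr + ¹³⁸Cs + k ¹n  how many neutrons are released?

Conserve mass number: 235 = 95 + 138 + k, so k = 235 − 233 = 2.
Check atomic number: 93 = 38 + 55 + 0 = 93. ✓

2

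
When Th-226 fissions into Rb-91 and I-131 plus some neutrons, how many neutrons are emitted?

4

Conserve mass number: 226 = 91 + 131 + k, so k = 226 − 222 = 4.
Check atomic number: 90 = 37 + 53 + 0 = 90. ✓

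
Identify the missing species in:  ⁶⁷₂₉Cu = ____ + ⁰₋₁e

Conserve mass number: 67 = A + 0, so A = 67.
Conserve atomic number: 29 = Z − 1, so Z = 30.
Z = 30 is zinc, so the species is ⁶⁷₃₀Zn.

Zn-67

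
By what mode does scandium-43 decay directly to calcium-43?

ΔA = 43 − 43 = 0; ΔZ = 20 − 21 = -1.
A is unchanged and Z drops by 1 — a proton has become a neutron (β⁺ emission or electron capture).

beta-plus decay or electron capture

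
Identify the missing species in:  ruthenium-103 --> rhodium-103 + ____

Conserve mass number: 103 = 103 + A, so A = 0.
Conserve atomic number: 44 = 45 + Z, so Z = -1.
A = 0 and Z = -1 is e⁻ — a beta-minus particle.

beta-minus particle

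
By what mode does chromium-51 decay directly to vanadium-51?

beta-plus decay or electron capture

ΔA = 51 − 51 = 0; ΔZ = 23 − 24 = -1.
A is unchanged and Z drops by 1 — a proton has become a neutron (β⁺ emission or electron capture).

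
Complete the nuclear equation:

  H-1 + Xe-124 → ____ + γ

Conserve mass number: 1 + 124 = A + 0, so A = 125.
Conserve atomic number: 1 + 54 = Z + 0, so Z = 55.
Z = 55 is caesium, so the species is Cs-125.

Cs-125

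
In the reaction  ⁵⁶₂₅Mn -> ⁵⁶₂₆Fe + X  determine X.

Conserve mass number: 56 = 56 + A, so A = 0.
Conserve atomic number: 25 = 26 + Z, so Z = -1.
A = 0 and Z = -1 is ⁰₋₁e — a beta-minus particle.

beta-minus particle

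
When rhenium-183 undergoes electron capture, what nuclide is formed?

Electron capture: mass number changes by +0, atomic number by -1.
A: 183 = 183; Z: 75 − 1 = 74.
Z = 74 is tungsten, so the daughter is tungsten-183.

W-183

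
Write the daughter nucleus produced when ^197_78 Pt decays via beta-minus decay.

Beta-minus decay: mass number changes by +0, atomic number by +1.
A: 197 = 197; Z: 78 + 1 = 79.
Z = 79 is gold, so the daughter is ^197_79 Au.

Au-197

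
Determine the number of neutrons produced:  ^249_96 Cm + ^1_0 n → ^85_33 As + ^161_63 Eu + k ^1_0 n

4

Conserve mass number: 250 = 85 + 161 + k, so k = 250 − 246 = 4.
Check atomic number: 96 = 33 + 63 + 0 = 96. ✓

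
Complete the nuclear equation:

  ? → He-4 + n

He-5

Conserve mass number: A = 4 + 1, so A = 5.
Conserve atomic number: Z = 2 + 0, so Z = 2.
Z = 2 is helium, so the species is He-5.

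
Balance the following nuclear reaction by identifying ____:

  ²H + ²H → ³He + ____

Conserve mass number: 2 + 2 = 3 + A, so A = 1.
Conserve atomic number: 1 + 1 = 2 + Z, so Z = 0.
A = 1 and Z = 0 is ¹n — a neutron.

neutron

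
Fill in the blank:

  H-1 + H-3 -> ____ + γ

He-4

Conserve mass number: 1 + 3 = A + 0, so A = 4.
Conserve atomic number: 1 + 1 = Z + 0, so Z = 2.
A = 4 and Z = 2 is He-4 — an alpha particle.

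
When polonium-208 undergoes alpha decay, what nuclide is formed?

Pb-204

Alpha decay: mass number changes by -4, atomic number by -2.
A: 208 − 4 = 204; Z: 84 − 2 = 82.
Z = 82 is lead, so the daughter is lead-204.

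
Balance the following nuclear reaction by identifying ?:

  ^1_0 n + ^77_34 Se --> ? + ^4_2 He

Conserve mass number: 1 + 77 = A + 4, so A = 74.
Conserve atomic number: 0 + 34 = Z + 2, so Z = 32.
Z = 32 is germanium, so the species is ^74_32 Ge.

Ge-74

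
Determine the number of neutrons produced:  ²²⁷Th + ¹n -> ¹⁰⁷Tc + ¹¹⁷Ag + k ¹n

Conserve mass number: 228 = 107 + 117 + k, so k = 228 − 224 = 4.
Check atomic number: 90 = 43 + 47 + 0 = 90. ✓

4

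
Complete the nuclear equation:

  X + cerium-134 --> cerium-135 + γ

Conserve mass number: A + 134 = 135 + 0, so A = 1.
Conserve atomic number: Z + 58 = 58 + 0, so Z = 0.
A = 1 and Z = 0 is neutron — a neutron.

neutron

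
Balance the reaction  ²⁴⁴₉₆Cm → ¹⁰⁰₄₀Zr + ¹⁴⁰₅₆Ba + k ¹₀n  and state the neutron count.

Conserve mass number: 244 = 100 + 140 + k, so k = 244 − 240 = 4.
Check atomic number: 96 = 40 + 56 + 0 = 96. ✓

4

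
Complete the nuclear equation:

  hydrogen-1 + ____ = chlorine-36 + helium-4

Conserve mass number: 1 + A = 36 + 4, so A = 39.
Conserve atomic number: 1 + Z = 17 + 2, so Z = 18.
Z = 18 is argon, so the species is argon-39.

Ar-39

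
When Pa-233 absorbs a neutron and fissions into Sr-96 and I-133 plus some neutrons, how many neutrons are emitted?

5

Conserve mass number: 234 = 96 + 133 + k, so k = 234 − 229 = 5.
Check atomic number: 91 = 38 + 53 + 0 = 91. ✓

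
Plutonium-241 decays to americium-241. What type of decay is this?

ΔA = 241 − 241 = 0; ΔZ = 95 − 94 = +1.
A is unchanged and Z rises by 1 — a neutron has become a proton (β⁻ decay).

beta-minus decay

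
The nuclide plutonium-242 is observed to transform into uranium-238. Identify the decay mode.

ΔA = 238 − 242 = -4; ΔZ = 92 − 94 = -2.
A drops by 4 and Z drops by 2 — the signature of alpha emission.

alpha decay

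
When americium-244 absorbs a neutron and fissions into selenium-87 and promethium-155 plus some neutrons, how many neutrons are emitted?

3

Conserve mass number: 245 = 87 + 155 + k, so k = 245 − 242 = 3.
Check atomic number: 95 = 34 + 61 + 0 = 95. ✓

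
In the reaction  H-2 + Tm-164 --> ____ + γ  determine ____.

Yb-166

Conserve mass number: 2 + 164 = A + 0, so A = 166.
Conserve atomic number: 1 + 69 = Z + 0, so Z = 70.
Z = 70 is ytterbium, so the species is Yb-166.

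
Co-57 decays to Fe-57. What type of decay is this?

ΔA = 57 − 57 = 0; ΔZ = 26 − 27 = -1.
A is unchanged and Z drops by 1 — a proton has become a neutron (β⁺ emission or electron capture).

beta-plus decay or electron capture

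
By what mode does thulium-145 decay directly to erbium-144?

ΔA = 144 − 145 = -1; ΔZ = 68 − 69 = -1.
A drops by 1 and Z drops by 1 — a proton was emitted.

proton emission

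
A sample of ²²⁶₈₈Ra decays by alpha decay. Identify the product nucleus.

Rn-222

Alpha decay: mass number changes by -4, atomic number by -2.
A: 226 − 4 = 222; Z: 88 − 2 = 86.
Z = 86 is radon, so the daughter is ²²²₈₆Rn.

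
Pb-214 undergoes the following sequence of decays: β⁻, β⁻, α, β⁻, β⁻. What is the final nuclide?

Po-210

Start: (A, Z) = (214, 82).
After β⁻: (214, 83).
After β⁻: (214, 84).
After α: (210, 82).
After β⁻: (210, 83).
After β⁻: (210, 84).
Z = 84 is polonium.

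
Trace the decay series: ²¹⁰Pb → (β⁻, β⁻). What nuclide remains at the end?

Po-210

Start: (A, Z) = (210, 82).
After β⁻: (210, 83).
After β⁻: (210, 84).
Z = 84 is polonium.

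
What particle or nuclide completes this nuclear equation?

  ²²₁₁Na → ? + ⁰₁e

Ne-22

Conserve mass number: 22 = A + 0, so A = 22.
Conserve atomic number: 11 = Z + 1, so Z = 10.
Z = 10 is neon, so the species is ²²₁₀Ne.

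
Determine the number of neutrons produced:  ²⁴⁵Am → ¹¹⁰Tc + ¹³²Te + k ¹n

3

Conserve mass number: 245 = 110 + 132 + k, so k = 245 − 242 = 3.
Check atomic number: 95 = 43 + 52 + 0 = 95. ✓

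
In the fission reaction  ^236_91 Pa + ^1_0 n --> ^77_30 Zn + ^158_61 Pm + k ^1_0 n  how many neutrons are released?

2

Conserve mass number: 237 = 77 + 158 + k, so k = 237 − 235 = 2.
Check atomic number: 91 = 30 + 61 + 0 = 91. ✓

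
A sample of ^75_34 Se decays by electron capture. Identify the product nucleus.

Electron capture: mass number changes by +0, atomic number by -1.
A: 75 = 75; Z: 34 − 1 = 33.
Z = 33 is arsenic, so the daughter is ^75_33 As.

As-75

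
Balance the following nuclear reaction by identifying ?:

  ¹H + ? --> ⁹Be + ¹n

Conserve mass number: 1 + A = 9 + 1, so A = 9.
Conserve atomic number: 1 + Z = 4 + 0, so Z = 3.
Z = 3 is lithium, so the species is ⁹Li.

Li-9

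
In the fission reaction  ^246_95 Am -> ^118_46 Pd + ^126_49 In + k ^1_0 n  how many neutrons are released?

Conserve mass number: 246 = 118 + 126 + k, so k = 246 − 244 = 2.
Check atomic number: 95 = 46 + 49 + 0 = 95. ✓

2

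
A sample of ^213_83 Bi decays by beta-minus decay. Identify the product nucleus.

Beta-minus decay: mass number changes by +0, atomic number by +1.
A: 213 = 213; Z: 83 + 1 = 84.
Z = 84 is polonium, so the daughter is ^213_84 Po.

Po-213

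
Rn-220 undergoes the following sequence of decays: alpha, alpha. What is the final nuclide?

Start: (A, Z) = (220, 86).
After α: (216, 84).
After α: (212, 82).
Z = 82 is lead.

Pb-212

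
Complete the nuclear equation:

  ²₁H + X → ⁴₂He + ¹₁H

Conserve mass number: 2 + A = 4 + 1, so A = 3.
Conserve atomic number: 1 + Z = 2 + 1, so Z = 2.
Z = 2 is helium, so the species is ³₂He.

He-3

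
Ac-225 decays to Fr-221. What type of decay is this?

ΔA = 221 − 225 = -4; ΔZ = 87 − 89 = -2.
A drops by 4 and Z drops by 2 — the signature of alpha emission.

alpha decay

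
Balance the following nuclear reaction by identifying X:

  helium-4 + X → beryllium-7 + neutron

Conserve mass number: 4 + A = 7 + 1, so A = 4.
Conserve atomic number: 2 + Z = 4 + 0, so Z = 2.
A = 4 and Z = 2 is helium-4 — an alpha particle.

alpha particle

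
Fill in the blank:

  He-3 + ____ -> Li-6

Conserve mass number: 3 + A = 6, so A = 3.
Conserve atomic number: 2 + Z = 3, so Z = 1.
A = 3 and Z = 1 is H-3 — a triton.

triton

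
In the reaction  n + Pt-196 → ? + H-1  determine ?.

Ir-196

Conserve mass number: 1 + 196 = A + 1, so A = 196.
Conserve atomic number: 0 + 78 = Z + 1, so Z = 77.
Z = 77 is iridium, so the species is Ir-196.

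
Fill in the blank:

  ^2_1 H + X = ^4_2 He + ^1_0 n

triton

Conserve mass number: 2 + A = 4 + 1, so A = 3.
Conserve atomic number: 1 + Z = 2 + 0, so Z = 1.
A = 3 and Z = 1 is ^3_1 H — a triton.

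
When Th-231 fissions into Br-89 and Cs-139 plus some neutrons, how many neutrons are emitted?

3

Conserve mass number: 231 = 89 + 139 + k, so k = 231 − 228 = 3.
Check atomic number: 90 = 35 + 55 + 0 = 90. ✓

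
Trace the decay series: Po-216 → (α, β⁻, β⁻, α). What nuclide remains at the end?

Start: (A, Z) = (216, 84).
After α: (212, 82).
After β⁻: (212, 83).
After β⁻: (212, 84).
After α: (208, 82).
Z = 82 is lead.

Pb-208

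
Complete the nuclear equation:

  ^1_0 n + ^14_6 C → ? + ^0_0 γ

Conserve mass number: 1 + 14 = A + 0, so A = 15.
Conserve atomic number: 0 + 6 = Z + 0, so Z = 6.
Z = 6 is carbon, so the species is ^15_6 C.

C-15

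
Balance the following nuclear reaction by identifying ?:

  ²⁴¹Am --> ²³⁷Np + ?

alpha particle

Conserve mass number: 241 = 237 + A, so A = 4.
Conserve atomic number: 95 = 93 + Z, so Z = 2.
A = 4 and Z = 2 is ⁴He — an alpha particle.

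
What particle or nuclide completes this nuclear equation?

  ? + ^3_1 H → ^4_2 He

Conserve mass number: A + 3 = 4, so A = 1.
Conserve atomic number: Z + 1 = 2, so Z = 1.
A = 1 and Z = 1 is ^1_1 H — a proton.

proton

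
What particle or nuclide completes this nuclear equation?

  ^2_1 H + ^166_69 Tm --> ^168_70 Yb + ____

gamma ray

Conserve mass number: 2 + 166 = 168 + A, so A = 0.
Conserve atomic number: 1 + 69 = 70 + Z, so Z = 0.
A = 0 and Z = 0 is ^0_0 γ — a gamma ray.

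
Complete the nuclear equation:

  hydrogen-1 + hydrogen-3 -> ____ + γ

He-4

Conserve mass number: 1 + 3 = A + 0, so A = 4.
Conserve atomic number: 1 + 1 = Z + 0, so Z = 2.
A = 4 and Z = 2 is helium-4 — an alpha particle.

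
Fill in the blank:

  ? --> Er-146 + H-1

Tm-147

Conserve mass number: A = 146 + 1, so A = 147.
Conserve atomic number: Z = 68 + 1, so Z = 69.
Z = 69 is thulium, so the species is Tm-147.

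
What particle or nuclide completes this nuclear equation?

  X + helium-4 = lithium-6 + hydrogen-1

Conserve mass number: A + 4 = 6 + 1, so A = 3.
Conserve atomic number: Z + 2 = 3 + 1, so Z = 2.
Z = 2 is helium, so the species is helium-3.

He-3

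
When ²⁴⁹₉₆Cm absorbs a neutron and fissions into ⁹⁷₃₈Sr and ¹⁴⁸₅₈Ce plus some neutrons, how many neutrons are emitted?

Conserve mass number: 250 = 97 + 148 + k, so k = 250 − 245 = 5.
Check atomic number: 96 = 38 + 58 + 0 = 96. ✓

5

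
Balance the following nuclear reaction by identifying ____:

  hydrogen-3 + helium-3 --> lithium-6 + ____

Conserve mass number: 3 + 3 = 6 + A, so A = 0.
Conserve atomic number: 1 + 2 = 3 + Z, so Z = 0.
A = 0 and Z = 0 is γ — a gamma ray.

gamma ray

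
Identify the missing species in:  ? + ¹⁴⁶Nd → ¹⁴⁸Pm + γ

deuteron

Conserve mass number: A + 146 = 148 + 0, so A = 2.
Conserve atomic number: Z + 60 = 61 + 0, so Z = 1.
A = 2 and Z = 1 is ²H — a deuteron.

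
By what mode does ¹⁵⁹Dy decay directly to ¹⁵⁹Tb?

beta-plus decay or electron capture

ΔA = 159 − 159 = 0; ΔZ = 65 − 66 = -1.
A is unchanged and Z drops by 1 — a proton has become a neutron (β⁺ emission or electron capture).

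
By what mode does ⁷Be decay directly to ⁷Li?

ΔA = 7 − 7 = 0; ΔZ = 3 − 4 = -1.
A is unchanged and Z drops by 1 — a proton has become a neutron (β⁺ emission or electron capture).

beta-plus decay or electron capture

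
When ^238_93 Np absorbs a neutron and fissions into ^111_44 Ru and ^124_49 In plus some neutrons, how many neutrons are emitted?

4

Conserve mass number: 239 = 111 + 124 + k, so k = 239 − 235 = 4.
Check atomic number: 93 = 44 + 49 + 0 = 93. ✓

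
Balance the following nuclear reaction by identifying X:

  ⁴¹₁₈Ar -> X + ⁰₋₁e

K-41

Conserve mass number: 41 = A + 0, so A = 41.
Conserve atomic number: 18 = Z − 1, so Z = 19.
Z = 19 is potassium, so the species is ⁴¹₁₉K.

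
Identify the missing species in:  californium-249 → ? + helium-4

Conserve mass number: 249 = A + 4, so A = 245.
Conserve atomic number: 98 = Z + 2, so Z = 96.
Z = 96 is curium, so the species is curium-245.

Cm-245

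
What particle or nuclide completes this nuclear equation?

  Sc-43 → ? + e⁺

Ca-43

Conserve mass number: 43 = A + 0, so A = 43.
Conserve atomic number: 21 = Z + 1, so Z = 20.
Z = 20 is calcium, so the species is Ca-43.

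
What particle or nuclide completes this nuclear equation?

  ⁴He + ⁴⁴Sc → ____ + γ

V-48

Conserve mass number: 4 + 44 = A + 0, so A = 48.
Conserve atomic number: 2 + 21 = Z + 0, so Z = 23.
Z = 23 is vanadium, so the species is ⁴⁸V.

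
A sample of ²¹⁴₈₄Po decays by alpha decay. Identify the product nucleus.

Pb-210

Alpha decay: mass number changes by -4, atomic number by -2.
A: 214 − 4 = 210; Z: 84 − 2 = 82.
Z = 82 is lead, so the daughter is ²¹⁰₈₂Pb.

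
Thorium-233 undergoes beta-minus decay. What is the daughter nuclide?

Beta-minus decay: mass number changes by +0, atomic number by +1.
A: 233 = 233; Z: 90 + 1 = 91.
Z = 91 is protactinium, so the daughter is protactinium-233.

Pa-233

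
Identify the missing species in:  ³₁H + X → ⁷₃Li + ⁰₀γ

Conserve mass number: 3 + A = 7 + 0, so A = 4.
Conserve atomic number: 1 + Z = 3 + 0, so Z = 2.
A = 4 and Z = 2 is ⁴₂He — an alpha particle.

alpha particle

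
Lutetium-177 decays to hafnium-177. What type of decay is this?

ΔA = 177 − 177 = 0; ΔZ = 72 − 71 = +1.
A is unchanged and Z rises by 1 — a neutron has become a proton (β⁻ decay).

beta-minus decay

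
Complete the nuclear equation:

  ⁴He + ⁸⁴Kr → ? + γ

Sr-88

Conserve mass number: 4 + 84 = A + 0, so A = 88.
Conserve atomic number: 2 + 36 = Z + 0, so Z = 38.
Z = 38 is strontium, so the species is ⁸⁸Sr.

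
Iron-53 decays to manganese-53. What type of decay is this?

beta-plus decay or electron capture

ΔA = 53 − 53 = 0; ΔZ = 25 − 26 = -1.
A is unchanged and Z drops by 1 — a proton has become a neutron (β⁺ emission or electron capture).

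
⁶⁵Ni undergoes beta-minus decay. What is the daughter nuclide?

Beta-minus decay: mass number changes by +0, atomic number by +1.
A: 65 = 65; Z: 28 + 1 = 29.
Z = 29 is copper, so the daughter is ⁶⁵Cu.

Cu-65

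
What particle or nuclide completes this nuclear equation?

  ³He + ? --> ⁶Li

triton

Conserve mass number: 3 + A = 6, so A = 3.
Conserve atomic number: 2 + Z = 3, so Z = 1.
A = 3 and Z = 1 is ³H — a triton.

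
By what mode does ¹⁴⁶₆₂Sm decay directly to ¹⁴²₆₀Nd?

alpha decay

ΔA = 142 − 146 = -4; ΔZ = 60 − 62 = -2.
A drops by 4 and Z drops by 2 — the signature of alpha emission.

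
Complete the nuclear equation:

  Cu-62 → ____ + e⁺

Ni-62

Conserve mass number: 62 = A + 0, so A = 62.
Conserve atomic number: 29 = Z + 1, so Z = 28.
Z = 28 is nickel, so the species is Ni-62.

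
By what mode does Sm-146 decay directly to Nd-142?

alpha decay

ΔA = 142 − 146 = -4; ΔZ = 60 − 62 = -2.
A drops by 4 and Z drops by 2 — the signature of alpha emission.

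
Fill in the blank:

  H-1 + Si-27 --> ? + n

P-27

Conserve mass number: 1 + 27 = A + 1, so A = 27.
Conserve atomic number: 1 + 14 = Z + 0, so Z = 15.
Z = 15 is phosphorus, so the species is P-27.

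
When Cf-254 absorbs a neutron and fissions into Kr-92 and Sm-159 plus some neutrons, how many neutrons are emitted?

Conserve mass number: 255 = 92 + 159 + k, so k = 255 − 251 = 4.
Check atomic number: 98 = 36 + 62 + 0 = 98. ✓

4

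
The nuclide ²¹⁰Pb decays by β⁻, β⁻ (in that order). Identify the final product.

Po-210

Start: (A, Z) = (210, 82).
After β⁻: (210, 83).
After β⁻: (210, 84).
Z = 84 is polonium.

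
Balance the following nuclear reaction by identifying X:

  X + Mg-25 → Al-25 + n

Conserve mass number: A + 25 = 25 + 1, so A = 1.
Conserve atomic number: Z + 12 = 13 + 0, so Z = 1.
A = 1 and Z = 1 is H-1 — a proton.

proton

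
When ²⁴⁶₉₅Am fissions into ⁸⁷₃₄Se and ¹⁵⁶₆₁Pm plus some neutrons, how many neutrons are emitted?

Conserve mass number: 246 = 87 + 156 + k, so k = 246 − 243 = 3.
Check atomic number: 95 = 34 + 61 + 0 = 95. ✓

3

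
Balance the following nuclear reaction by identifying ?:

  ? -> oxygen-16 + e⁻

N-16

Conserve mass number: A = 16 + 0, so A = 16.
Conserve atomic number: Z = 8 − 1, so Z = 7.
Z = 7 is nitrogen, so the species is nitrogen-16.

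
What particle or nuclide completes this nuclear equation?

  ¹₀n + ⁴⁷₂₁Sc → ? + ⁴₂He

Conserve mass number: 1 + 47 = A + 4, so A = 44.
Conserve atomic number: 0 + 21 = Z + 2, so Z = 19.
Z = 19 is potassium, so the species is ⁴⁴₁₉K.

K-44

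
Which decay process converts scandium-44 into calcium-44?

beta-plus decay or electron capture

ΔA = 44 − 44 = 0; ΔZ = 20 − 21 = -1.
A is unchanged and Z drops by 1 — a proton has become a neutron (β⁺ emission or electron capture).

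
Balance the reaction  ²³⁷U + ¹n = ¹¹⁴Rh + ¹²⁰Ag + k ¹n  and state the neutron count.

Conserve mass number: 238 = 114 + 120 + k, so k = 238 − 234 = 4.
Check atomic number: 92 = 45 + 47 + 0 = 92. ✓

4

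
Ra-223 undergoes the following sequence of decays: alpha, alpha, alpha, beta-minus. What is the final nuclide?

Start: (A, Z) = (223, 88).
After α: (219, 86).
After α: (215, 84).
After α: (211, 82).
After β⁻: (211, 83).
Z = 83 is bismuth.

Bi-211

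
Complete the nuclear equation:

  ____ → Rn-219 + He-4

Conserve mass number: A = 219 + 4, so A = 223.
Conserve atomic number: Z = 86 + 2, so Z = 88.
Z = 88 is radium, so the species is Ra-223.

Ra-223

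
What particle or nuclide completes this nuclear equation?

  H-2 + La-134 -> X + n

Ce-135

Conserve mass number: 2 + 134 = A + 1, so A = 135.
Conserve atomic number: 1 + 57 = Z + 0, so Z = 58.
Z = 58 is cerium, so the species is Ce-135.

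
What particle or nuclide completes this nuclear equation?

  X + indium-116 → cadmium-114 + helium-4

deuteron

Conserve mass number: A + 116 = 114 + 4, so A = 2.
Conserve atomic number: Z + 49 = 48 + 2, so Z = 1.
A = 2 and Z = 1 is hydrogen-2 — a deuteron.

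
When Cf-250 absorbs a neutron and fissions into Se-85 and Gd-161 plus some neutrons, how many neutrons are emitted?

5

Conserve mass number: 251 = 85 + 161 + k, so k = 251 − 246 = 5.
Check atomic number: 98 = 34 + 64 + 0 = 98. ✓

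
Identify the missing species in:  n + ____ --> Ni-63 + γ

Conserve mass number: 1 + A = 63 + 0, so A = 62.
Conserve atomic number: 0 + Z = 28 + 0, so Z = 28.
Z = 28 is nickel, so the species is Ni-62.

Ni-62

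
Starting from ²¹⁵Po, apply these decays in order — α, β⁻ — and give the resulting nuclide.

Bi-211

Start: (A, Z) = (215, 84).
After α: (211, 82).
After β⁻: (211, 83).
Z = 83 is bismuth.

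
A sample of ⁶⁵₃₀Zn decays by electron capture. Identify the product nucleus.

Electron capture: mass number changes by +0, atomic number by -1.
A: 65 = 65; Z: 30 − 1 = 29.
Z = 29 is copper, so the daughter is ⁶⁵₂₉Cu.

Cu-65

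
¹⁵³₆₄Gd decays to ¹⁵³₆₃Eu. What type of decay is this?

ΔA = 153 − 153 = 0; ΔZ = 63 − 64 = -1.
A is unchanged and Z drops by 1 — a proton has become a neutron (β⁺ emission or electron capture).

beta-plus decay or electron capture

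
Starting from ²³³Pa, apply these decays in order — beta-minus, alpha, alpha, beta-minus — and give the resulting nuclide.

Start: (A, Z) = (233, 91).
After β⁻: (233, 92).
After α: (229, 90).
After α: (225, 88).
After β⁻: (225, 89).
Z = 89 is actinium.

Ac-225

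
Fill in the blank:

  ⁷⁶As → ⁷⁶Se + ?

Conserve mass number: 76 = 76 + A, so A = 0.
Conserve atomic number: 33 = 34 + Z, so Z = -1.
A = 0 and Z = -1 is e⁻ — a beta-minus particle.

beta-minus particle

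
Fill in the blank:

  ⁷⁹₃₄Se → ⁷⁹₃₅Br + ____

beta-minus particle

Conserve mass number: 79 = 79 + A, so A = 0.
Conserve atomic number: 34 = 35 + Z, so Z = -1.
A = 0 and Z = -1 is ⁰₋₁e — a beta-minus particle.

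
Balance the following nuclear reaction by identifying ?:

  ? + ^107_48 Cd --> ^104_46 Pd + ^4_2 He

neutron

Conserve mass number: A + 107 = 104 + 4, so A = 1.
Conserve atomic number: Z + 48 = 46 + 2, so Z = 0.
A = 1 and Z = 0 is ^1_0 n — a neutron.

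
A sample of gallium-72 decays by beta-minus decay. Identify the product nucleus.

Ge-72

Beta-minus decay: mass number changes by +0, atomic number by +1.
A: 72 = 72; Z: 31 + 1 = 32.
Z = 32 is germanium, so the daughter is germanium-72.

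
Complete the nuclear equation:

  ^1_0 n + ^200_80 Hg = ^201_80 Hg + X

gamma ray

Conserve mass number: 1 + 200 = 201 + A, so A = 0.
Conserve atomic number: 0 + 80 = 80 + Z, so Z = 0.
A = 0 and Z = 0 is ^0_0 γ — a gamma ray.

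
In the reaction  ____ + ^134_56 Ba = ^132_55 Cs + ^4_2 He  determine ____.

deuteron

Conserve mass number: A + 134 = 132 + 4, so A = 2.
Conserve atomic number: Z + 56 = 55 + 2, so Z = 1.
A = 2 and Z = 1 is ^2_1 H — a deuteron.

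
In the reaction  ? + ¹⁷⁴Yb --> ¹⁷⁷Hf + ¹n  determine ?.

Conserve mass number: A + 174 = 177 + 1, so A = 4.
Conserve atomic number: Z + 70 = 72 + 0, so Z = 2.
A = 4 and Z = 2 is ⁴He — an alpha particle.

alpha particle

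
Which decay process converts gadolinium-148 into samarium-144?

ΔA = 144 − 148 = -4; ΔZ = 62 − 64 = -2.
A drops by 4 and Z drops by 2 — the signature of alpha emission.

alpha decay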